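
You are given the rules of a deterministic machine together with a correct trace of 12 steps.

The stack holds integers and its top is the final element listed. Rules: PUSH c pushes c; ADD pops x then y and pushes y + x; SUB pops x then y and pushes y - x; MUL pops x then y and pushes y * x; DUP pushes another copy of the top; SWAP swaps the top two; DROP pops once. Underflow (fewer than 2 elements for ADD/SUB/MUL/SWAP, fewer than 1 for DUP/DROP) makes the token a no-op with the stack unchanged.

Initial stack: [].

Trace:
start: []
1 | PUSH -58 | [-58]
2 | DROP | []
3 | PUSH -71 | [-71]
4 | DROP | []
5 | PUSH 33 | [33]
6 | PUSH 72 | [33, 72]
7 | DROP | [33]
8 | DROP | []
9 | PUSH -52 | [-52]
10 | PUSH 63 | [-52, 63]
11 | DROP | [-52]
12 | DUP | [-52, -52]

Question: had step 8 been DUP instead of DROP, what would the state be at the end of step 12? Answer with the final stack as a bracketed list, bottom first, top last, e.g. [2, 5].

(re-executing from step 8 with the substitution; state before step 8: [33])
8 | DUP | [33, 33]
9 | PUSH -52 | [33, 33, -52]
10 | PUSH 63 | [33, 33, -52, 63]
11 | DROP | [33, 33, -52]
12 | DUP | [33, 33, -52, -52]

[33, 33, -52, -52]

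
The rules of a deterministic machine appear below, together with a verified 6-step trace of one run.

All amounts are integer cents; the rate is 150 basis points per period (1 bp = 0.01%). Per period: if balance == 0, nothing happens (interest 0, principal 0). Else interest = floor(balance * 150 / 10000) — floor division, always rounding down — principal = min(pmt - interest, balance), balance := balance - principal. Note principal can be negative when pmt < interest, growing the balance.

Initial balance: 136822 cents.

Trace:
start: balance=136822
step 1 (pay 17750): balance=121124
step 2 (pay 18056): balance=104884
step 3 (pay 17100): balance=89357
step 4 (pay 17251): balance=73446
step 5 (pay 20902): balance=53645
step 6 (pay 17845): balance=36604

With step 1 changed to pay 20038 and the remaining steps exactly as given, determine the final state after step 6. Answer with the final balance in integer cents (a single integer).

34140

(re-executing from step 1 with the substitution; state before step 1: balance=136822)
step 1 (pay 20038): balance=118836
step 2 (pay 18056): balance=102562
step 3 (pay 17100): balance=87000
step 4 (pay 17251): balance=71054
step 5 (pay 20902): balance=51217
step 6 (pay 17845): balance=34140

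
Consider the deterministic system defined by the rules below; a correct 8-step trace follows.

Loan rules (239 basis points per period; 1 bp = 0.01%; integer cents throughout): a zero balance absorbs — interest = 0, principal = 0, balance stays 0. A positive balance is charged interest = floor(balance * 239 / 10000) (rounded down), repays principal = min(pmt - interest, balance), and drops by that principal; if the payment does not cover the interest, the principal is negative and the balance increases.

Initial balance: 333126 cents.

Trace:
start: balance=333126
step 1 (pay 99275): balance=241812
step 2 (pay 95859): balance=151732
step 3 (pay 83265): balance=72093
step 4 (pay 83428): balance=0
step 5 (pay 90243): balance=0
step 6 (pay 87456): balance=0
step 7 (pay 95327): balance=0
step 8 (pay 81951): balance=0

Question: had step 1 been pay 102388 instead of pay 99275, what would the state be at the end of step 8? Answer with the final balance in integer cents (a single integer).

(re-executing from step 1 with the substitution; state before step 1: balance=333126)
step 1 (pay 102388): balance=238699
step 2 (pay 95859): balance=148544
step 3 (pay 83265): balance=68829
step 4 (pay 83428): balance=0
step 5 (pay 90243): balance=0
step 6 (pay 87456): balance=0
step 7 (pay 95327): balance=0
step 8 (pay 81951): balance=0

0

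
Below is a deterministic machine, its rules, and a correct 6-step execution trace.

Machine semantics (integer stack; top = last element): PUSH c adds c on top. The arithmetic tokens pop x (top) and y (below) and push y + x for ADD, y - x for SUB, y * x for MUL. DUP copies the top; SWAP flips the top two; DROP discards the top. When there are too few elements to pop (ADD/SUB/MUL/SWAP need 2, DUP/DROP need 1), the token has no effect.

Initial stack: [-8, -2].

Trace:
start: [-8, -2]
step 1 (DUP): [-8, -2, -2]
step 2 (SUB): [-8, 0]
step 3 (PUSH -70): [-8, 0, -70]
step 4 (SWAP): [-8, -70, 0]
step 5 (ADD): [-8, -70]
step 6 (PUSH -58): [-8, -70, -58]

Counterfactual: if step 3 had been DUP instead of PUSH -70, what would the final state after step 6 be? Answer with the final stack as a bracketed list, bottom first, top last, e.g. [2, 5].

(re-executing from step 3 with the substitution; state before step 3: [-8, 0])
step 3 (DUP): [-8, 0, 0]
step 4 (SWAP): [-8, 0, 0]
step 5 (ADD): [-8, 0]
step 6 (PUSH -58): [-8, 0, -58]

[-8, 0, -58]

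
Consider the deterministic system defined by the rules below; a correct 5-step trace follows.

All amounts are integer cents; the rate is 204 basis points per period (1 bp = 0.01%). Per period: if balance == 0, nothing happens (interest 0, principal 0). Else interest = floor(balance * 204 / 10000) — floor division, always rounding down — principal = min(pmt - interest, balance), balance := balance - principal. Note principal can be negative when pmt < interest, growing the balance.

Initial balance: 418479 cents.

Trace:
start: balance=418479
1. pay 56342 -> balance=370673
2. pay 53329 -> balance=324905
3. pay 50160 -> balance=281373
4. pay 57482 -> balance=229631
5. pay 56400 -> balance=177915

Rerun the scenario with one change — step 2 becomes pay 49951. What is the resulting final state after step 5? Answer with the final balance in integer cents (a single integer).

181503

(re-executing from step 2 with the substitution; state before step 2: balance=370673)
2. pay 49951 -> balance=328283
3. pay 50160 -> balance=284819
4. pay 57482 -> balance=233147
5. pay 56400 -> balance=181503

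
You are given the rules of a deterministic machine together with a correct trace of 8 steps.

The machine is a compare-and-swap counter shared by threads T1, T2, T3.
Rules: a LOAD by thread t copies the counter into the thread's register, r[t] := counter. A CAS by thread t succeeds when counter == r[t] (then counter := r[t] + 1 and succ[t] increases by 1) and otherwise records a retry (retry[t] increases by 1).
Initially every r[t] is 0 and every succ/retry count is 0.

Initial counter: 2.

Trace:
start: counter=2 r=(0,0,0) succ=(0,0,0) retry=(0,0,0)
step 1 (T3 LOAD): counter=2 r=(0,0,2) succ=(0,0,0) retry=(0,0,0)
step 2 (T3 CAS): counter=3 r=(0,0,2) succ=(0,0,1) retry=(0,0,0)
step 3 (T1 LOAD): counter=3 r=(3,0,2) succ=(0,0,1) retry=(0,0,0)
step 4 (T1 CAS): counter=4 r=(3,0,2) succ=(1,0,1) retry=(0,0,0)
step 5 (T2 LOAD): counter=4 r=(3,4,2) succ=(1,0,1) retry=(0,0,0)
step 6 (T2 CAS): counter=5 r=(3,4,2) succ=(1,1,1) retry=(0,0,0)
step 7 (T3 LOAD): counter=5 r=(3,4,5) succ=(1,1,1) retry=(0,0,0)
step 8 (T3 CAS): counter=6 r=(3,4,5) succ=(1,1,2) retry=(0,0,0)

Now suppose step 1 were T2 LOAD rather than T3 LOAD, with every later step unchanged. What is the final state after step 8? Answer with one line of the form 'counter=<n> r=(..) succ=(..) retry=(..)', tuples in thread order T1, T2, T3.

counter=5 r=(2,3,4) succ=(1,1,1) retry=(0,0,1)

(re-executing from step 1 with the substitution; state before step 1: counter=2 r=(0,0,0) succ=(0,0,0) retry=(0,0,0))
step 1 (T2 LOAD): counter=2 r=(0,2,0) succ=(0,0,0) retry=(0,0,0)
step 2 (T3 CAS): counter=2 r=(0,2,0) succ=(0,0,0) retry=(0,0,1)
step 3 (T1 LOAD): counter=2 r=(2,2,0) succ=(0,0,0) retry=(0,0,1)
step 4 (T1 CAS): counter=3 r=(2,2,0) succ=(1,0,0) retry=(0,0,1)
step 5 (T2 LOAD): counter=3 r=(2,3,0) succ=(1,0,0) retry=(0,0,1)
step 6 (T2 CAS): counter=4 r=(2,3,0) succ=(1,1,0) retry=(0,0,1)
step 7 (T3 LOAD): counter=4 r=(2,3,4) succ=(1,1,0) retry=(0,0,1)
step 8 (T3 CAS): counter=5 r=(2,3,4) succ=(1,1,1) retry=(0,0,1)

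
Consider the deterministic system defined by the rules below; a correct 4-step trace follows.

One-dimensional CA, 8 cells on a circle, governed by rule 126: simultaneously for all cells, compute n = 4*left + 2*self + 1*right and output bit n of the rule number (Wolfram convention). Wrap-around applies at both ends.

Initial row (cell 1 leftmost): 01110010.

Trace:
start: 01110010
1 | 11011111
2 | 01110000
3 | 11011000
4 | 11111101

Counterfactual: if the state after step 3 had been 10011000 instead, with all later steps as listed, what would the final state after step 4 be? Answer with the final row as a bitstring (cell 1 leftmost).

state after step 3 := 10011000
4 | 11111101

11111101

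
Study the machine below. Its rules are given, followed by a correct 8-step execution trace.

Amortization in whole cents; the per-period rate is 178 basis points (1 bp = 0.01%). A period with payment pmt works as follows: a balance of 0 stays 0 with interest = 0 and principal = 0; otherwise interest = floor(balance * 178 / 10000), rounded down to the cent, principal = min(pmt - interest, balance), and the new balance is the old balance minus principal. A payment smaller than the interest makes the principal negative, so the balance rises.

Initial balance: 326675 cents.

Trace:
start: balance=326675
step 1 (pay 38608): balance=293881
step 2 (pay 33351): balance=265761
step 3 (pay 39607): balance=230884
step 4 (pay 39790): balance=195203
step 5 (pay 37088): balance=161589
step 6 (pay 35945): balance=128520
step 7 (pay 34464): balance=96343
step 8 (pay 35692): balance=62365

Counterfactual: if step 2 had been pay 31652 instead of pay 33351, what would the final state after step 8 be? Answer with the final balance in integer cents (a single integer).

64254

(re-executing from step 2 with the substitution; state before step 2: balance=293881)
step 2 (pay 31652): balance=267460
step 3 (pay 39607): balance=232613
step 4 (pay 39790): balance=196963
step 5 (pay 37088): balance=163380
step 6 (pay 35945): balance=130343
step 7 (pay 34464): balance=98199
step 8 (pay 35692): balance=64254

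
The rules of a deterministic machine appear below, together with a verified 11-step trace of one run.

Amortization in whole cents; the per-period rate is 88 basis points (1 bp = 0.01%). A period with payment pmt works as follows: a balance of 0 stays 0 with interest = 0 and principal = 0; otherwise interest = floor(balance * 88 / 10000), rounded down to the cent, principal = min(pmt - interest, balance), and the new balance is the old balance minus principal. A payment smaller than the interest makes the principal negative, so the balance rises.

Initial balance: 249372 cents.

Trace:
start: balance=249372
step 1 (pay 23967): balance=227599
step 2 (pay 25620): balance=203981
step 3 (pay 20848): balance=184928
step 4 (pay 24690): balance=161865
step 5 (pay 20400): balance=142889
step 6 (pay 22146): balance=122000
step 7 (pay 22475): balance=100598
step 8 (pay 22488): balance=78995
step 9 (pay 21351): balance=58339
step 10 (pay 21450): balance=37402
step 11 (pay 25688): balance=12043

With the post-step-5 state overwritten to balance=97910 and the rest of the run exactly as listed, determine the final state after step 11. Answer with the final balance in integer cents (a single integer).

state after step 5 := balance=97910
step 6 (pay 22146): balance=76625
step 7 (pay 22475): balance=54824
step 8 (pay 22488): balance=32818
step 9 (pay 21351): balance=11755
step 10 (pay 21450): balance=0
step 11 (pay 25688): balance=0

0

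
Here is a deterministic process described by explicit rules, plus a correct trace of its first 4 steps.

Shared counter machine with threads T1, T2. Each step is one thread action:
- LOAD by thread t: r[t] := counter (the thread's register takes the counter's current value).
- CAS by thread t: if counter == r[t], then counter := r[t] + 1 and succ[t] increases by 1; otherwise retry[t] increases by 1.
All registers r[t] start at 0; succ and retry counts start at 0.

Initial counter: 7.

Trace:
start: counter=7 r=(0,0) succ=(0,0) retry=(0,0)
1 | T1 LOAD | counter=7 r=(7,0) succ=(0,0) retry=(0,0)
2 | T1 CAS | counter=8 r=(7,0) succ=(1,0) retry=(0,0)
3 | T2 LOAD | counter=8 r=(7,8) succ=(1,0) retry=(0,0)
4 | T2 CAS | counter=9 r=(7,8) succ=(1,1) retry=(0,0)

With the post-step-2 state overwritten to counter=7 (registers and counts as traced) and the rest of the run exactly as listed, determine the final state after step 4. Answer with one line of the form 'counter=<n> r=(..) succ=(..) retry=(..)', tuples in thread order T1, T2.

state after step 2 := counter=7 r=(7,0) succ=(1,0) retry=(0,0)
3 | T2 LOAD | counter=7 r=(7,7) succ=(1,0) retry=(0,0)
4 | T2 CAS | counter=8 r=(7,7) succ=(1,1) retry=(0,0)

counter=8 r=(7,7) succ=(1,1) retry=(0,0)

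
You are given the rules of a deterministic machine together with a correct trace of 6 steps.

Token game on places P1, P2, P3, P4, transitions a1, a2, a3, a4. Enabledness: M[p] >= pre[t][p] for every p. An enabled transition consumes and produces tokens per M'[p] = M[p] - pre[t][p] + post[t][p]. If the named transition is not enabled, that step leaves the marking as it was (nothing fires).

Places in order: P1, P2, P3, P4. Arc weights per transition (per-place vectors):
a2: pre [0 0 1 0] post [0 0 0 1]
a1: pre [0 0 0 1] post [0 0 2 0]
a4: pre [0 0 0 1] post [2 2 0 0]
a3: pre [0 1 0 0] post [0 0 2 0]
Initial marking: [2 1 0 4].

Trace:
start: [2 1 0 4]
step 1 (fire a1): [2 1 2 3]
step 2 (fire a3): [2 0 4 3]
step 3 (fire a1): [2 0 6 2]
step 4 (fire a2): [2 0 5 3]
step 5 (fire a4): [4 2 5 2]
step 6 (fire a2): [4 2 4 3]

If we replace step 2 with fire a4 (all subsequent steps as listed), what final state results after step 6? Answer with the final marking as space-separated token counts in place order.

6 5 2 2

(re-executing from step 2 with the substitution; state before step 2: [2 1 2 3])
step 2 (fire a4): [4 3 2 2]
step 3 (fire a1): [4 3 4 1]
step 4 (fire a2): [4 3 3 2]
step 5 (fire a4): [6 5 3 1]
step 6 (fire a2): [6 5 2 2]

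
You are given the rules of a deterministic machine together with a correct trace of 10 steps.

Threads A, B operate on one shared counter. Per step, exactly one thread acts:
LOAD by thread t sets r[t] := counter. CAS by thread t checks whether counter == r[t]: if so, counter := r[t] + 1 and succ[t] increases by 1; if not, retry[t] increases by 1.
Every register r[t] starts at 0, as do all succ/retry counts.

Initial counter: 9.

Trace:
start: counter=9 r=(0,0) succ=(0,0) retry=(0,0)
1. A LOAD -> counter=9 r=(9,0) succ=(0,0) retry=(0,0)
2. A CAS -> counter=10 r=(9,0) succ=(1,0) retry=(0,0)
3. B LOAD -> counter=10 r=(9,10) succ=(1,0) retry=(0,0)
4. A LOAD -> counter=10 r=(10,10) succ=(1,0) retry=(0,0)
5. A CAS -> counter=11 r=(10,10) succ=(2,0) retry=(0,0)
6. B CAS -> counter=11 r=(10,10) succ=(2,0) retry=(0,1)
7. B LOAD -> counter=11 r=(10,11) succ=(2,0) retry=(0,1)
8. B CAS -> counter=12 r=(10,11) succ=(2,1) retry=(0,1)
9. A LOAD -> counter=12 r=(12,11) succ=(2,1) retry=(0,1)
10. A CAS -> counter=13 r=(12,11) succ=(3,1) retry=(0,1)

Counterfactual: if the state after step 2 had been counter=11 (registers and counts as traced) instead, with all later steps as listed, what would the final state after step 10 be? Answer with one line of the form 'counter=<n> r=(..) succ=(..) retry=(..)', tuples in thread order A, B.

counter=14 r=(13,12) succ=(3,1) retry=(0,1)

state after step 2 := counter=11 r=(9,0) succ=(1,0) retry=(0,0)
3. B LOAD -> counter=11 r=(9,11) succ=(1,0) retry=(0,0)
4. A LOAD -> counter=11 r=(11,11) succ=(1,0) retry=(0,0)
5. A CAS -> counter=12 r=(11,11) succ=(2,0) retry=(0,0)
6. B CAS -> counter=12 r=(11,11) succ=(2,0) retry=(0,1)
7. B LOAD -> counter=12 r=(11,12) succ=(2,0) retry=(0,1)
8. B CAS -> counter=13 r=(11,12) succ=(2,1) retry=(0,1)
9. A LOAD -> counter=13 r=(13,12) succ=(2,1) retry=(0,1)
10. A CAS -> counter=14 r=(13,12) succ=(3,1) retry=(0,1)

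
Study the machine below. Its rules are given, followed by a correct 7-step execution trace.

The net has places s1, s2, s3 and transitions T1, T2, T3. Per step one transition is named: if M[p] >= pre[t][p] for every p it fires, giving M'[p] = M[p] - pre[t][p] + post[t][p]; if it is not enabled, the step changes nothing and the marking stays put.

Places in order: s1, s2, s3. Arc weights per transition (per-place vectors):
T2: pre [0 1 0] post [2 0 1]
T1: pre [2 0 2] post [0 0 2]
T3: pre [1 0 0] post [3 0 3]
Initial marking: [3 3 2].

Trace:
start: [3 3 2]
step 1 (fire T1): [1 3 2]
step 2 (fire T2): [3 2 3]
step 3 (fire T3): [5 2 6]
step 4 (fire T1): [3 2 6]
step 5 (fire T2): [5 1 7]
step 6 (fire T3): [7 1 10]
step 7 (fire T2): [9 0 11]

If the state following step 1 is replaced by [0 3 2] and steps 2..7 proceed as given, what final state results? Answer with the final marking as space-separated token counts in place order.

state after step 1 := [0 3 2]
step 2 (fire T2): [2 2 3]
step 3 (fire T3): [4 2 6]
step 4 (fire T1): [2 2 6]
step 5 (fire T2): [4 1 7]
step 6 (fire T3): [6 1 10]
step 7 (fire T2): [8 0 11]

8 0 11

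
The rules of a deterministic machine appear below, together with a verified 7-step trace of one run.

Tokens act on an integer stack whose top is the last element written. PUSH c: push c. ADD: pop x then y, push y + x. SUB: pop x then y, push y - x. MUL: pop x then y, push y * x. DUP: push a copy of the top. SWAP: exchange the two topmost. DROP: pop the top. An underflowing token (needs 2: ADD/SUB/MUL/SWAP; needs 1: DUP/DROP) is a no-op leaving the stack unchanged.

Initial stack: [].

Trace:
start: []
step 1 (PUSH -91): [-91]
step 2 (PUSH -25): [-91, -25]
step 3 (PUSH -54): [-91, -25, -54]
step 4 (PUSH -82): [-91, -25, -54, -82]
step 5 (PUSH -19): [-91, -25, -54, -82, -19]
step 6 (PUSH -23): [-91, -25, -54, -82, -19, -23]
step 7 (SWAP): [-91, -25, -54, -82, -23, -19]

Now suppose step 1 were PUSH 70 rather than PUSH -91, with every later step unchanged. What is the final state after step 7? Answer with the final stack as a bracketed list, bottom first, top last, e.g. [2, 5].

[70, -25, -54, -82, -23, -19]

(re-executing from step 1 with the substitution; state before step 1: [])
step 1 (PUSH 70): [70]
step 2 (PUSH -25): [70, -25]
step 3 (PUSH -54): [70, -25, -54]
step 4 (PUSH -82): [70, -25, -54, -82]
step 5 (PUSH -19): [70, -25, -54, -82, -19]
step 6 (PUSH -23): [70, -25, -54, -82, -19, -23]
step 7 (SWAP): [70, -25, -54, -82, -23, -19]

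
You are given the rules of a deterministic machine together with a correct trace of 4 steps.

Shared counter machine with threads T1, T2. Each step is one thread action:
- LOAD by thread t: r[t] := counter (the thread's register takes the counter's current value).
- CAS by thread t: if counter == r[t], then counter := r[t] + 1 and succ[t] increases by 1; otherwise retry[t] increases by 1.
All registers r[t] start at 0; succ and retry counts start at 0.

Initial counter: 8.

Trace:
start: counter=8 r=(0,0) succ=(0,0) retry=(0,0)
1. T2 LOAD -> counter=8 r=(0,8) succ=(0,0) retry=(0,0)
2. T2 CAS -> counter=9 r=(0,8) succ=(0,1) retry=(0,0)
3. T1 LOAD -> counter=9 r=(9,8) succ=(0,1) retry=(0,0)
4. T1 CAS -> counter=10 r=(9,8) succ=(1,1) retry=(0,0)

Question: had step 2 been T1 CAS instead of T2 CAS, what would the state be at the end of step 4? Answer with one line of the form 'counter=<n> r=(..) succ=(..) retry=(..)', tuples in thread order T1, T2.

counter=9 r=(8,8) succ=(1,0) retry=(1,0)

(re-executing from step 2 with the substitution; state before step 2: counter=8 r=(0,8) succ=(0,0) retry=(0,0))
2. T1 CAS -> counter=8 r=(0,8) succ=(0,0) retry=(1,0)
3. T1 LOAD -> counter=8 r=(8,8) succ=(0,0) retry=(1,0)
4. T1 CAS -> counter=9 r=(8,8) succ=(1,0) retry=(1,0)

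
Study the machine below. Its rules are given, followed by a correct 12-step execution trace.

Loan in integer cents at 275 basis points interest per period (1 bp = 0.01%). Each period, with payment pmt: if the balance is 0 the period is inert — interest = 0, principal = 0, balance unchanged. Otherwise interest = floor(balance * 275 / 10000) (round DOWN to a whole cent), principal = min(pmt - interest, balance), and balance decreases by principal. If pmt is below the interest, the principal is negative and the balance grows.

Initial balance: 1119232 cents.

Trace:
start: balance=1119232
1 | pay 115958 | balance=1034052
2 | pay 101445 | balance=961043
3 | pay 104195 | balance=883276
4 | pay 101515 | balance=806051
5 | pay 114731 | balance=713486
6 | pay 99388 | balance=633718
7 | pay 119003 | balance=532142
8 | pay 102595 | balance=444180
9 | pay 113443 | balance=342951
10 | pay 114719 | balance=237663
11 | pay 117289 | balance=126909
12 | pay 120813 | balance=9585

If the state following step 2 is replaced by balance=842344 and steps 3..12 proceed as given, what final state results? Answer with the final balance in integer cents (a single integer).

state after step 2 := balance=842344
3 | pay 104195 | balance=761313
4 | pay 101515 | balance=680734
5 | pay 114731 | balance=584723
6 | pay 99388 | balance=501414
7 | pay 119003 | balance=396199
8 | pay 102595 | balance=304499
9 | pay 113443 | balance=199429
10 | pay 114719 | balance=90194
11 | pay 117289 | balance=0
12 | pay 120813 | balance=0

0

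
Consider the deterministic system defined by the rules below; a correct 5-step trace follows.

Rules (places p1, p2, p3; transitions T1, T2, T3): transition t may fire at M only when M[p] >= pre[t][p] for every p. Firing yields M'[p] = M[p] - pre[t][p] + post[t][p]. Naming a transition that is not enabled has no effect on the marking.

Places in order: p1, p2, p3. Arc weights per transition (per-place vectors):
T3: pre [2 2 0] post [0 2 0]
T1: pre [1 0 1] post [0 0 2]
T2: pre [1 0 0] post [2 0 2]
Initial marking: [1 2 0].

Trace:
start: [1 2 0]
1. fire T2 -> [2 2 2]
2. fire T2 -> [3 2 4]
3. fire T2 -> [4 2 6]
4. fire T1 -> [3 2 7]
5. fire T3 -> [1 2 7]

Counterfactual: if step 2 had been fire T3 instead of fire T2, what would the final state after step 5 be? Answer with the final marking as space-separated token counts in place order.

0 2 2

(re-executing from step 2 with the substitution; state before step 2: [2 2 2])
2. fire T3 -> [0 2 2]
3. fire T2 -> [0 2 2]
4. fire T1 -> [0 2 2]
5. fire T3 -> [0 2 2]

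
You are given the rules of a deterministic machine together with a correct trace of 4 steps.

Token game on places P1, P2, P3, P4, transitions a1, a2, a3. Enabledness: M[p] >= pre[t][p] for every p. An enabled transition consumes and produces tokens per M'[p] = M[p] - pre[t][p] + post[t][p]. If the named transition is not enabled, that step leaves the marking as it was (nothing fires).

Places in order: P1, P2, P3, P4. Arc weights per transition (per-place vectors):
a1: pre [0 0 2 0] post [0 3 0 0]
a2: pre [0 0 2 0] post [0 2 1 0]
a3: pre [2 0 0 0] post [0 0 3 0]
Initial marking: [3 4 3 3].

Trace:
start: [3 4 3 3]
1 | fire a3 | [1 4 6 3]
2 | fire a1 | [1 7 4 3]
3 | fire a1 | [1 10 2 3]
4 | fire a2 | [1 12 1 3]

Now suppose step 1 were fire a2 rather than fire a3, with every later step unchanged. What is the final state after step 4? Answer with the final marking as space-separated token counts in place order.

(re-executing from step 1 with the substitution; state before step 1: [3 4 3 3])
1 | fire a2 | [3 6 2 3]
2 | fire a1 | [3 9 0 3]
3 | fire a1 | [3 9 0 3]
4 | fire a2 | [3 9 0 3]

3 9 0 3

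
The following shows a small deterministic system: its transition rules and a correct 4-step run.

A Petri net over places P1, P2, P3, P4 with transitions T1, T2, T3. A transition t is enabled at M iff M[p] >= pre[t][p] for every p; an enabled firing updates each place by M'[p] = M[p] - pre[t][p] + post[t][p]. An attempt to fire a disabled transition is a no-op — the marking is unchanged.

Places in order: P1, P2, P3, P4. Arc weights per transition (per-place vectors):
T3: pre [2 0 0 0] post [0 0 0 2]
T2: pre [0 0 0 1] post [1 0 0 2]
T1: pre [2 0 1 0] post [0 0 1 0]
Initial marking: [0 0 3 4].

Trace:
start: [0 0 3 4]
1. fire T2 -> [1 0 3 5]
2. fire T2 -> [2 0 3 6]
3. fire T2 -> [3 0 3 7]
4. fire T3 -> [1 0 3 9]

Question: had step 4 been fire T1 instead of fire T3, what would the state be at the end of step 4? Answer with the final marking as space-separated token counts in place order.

1 0 3 7

(re-executing from step 4 with the substitution; state before step 4: [3 0 3 7])
4. fire T1 -> [1 0 3 7]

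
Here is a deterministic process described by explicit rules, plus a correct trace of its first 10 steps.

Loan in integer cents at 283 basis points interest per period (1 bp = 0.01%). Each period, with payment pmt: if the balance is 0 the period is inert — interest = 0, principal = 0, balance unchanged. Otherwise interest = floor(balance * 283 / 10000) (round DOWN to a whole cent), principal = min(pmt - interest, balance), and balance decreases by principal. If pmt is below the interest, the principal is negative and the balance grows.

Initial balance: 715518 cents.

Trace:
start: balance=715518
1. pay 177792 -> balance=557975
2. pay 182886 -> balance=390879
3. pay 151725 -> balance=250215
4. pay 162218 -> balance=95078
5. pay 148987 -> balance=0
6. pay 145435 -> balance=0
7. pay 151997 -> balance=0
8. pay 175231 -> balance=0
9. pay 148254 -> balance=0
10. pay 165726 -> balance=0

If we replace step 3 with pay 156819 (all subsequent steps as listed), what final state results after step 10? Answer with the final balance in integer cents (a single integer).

0

(re-executing from step 3 with the substitution; state before step 3: balance=390879)
3. pay 156819 -> balance=245121
4. pay 162218 -> balance=89839
5. pay 148987 -> balance=0
6. pay 145435 -> balance=0
7. pay 151997 -> balance=0
8. pay 175231 -> balance=0
9. pay 148254 -> balance=0
10. pay 165726 -> balance=0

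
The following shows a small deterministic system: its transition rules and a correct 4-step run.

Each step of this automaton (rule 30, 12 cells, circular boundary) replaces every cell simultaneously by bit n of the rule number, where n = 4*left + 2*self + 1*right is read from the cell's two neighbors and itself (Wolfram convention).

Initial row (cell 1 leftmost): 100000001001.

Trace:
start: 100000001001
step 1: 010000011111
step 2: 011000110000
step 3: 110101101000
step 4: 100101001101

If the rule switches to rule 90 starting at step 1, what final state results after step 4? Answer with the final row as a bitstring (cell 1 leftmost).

100100011000

(re-executing steps 1..4 under rule 90; state before step 1: 100000001001)
step 1: 110000010111
step 2: 011000100100
step 3: 111101011010
step 4: 100100011000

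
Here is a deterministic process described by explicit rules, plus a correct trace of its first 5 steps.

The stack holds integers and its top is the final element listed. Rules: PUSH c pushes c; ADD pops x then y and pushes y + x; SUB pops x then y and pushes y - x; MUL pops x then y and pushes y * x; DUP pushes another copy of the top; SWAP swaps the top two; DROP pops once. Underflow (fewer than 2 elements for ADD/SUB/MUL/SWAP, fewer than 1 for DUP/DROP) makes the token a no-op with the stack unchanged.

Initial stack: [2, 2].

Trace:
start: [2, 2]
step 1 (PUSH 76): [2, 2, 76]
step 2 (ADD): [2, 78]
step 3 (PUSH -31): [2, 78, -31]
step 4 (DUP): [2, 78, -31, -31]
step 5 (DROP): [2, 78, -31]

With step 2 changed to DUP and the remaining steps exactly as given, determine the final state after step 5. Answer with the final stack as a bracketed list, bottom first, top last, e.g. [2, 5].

(re-executing from step 2 with the substitution; state before step 2: [2, 2, 76])
step 2 (DUP): [2, 2, 76, 76]
step 3 (PUSH -31): [2, 2, 76, 76, -31]
step 4 (DUP): [2, 2, 76, 76, -31, -31]
step 5 (DROP): [2, 2, 76, 76, -31]

[2, 2, 76, 76, -31]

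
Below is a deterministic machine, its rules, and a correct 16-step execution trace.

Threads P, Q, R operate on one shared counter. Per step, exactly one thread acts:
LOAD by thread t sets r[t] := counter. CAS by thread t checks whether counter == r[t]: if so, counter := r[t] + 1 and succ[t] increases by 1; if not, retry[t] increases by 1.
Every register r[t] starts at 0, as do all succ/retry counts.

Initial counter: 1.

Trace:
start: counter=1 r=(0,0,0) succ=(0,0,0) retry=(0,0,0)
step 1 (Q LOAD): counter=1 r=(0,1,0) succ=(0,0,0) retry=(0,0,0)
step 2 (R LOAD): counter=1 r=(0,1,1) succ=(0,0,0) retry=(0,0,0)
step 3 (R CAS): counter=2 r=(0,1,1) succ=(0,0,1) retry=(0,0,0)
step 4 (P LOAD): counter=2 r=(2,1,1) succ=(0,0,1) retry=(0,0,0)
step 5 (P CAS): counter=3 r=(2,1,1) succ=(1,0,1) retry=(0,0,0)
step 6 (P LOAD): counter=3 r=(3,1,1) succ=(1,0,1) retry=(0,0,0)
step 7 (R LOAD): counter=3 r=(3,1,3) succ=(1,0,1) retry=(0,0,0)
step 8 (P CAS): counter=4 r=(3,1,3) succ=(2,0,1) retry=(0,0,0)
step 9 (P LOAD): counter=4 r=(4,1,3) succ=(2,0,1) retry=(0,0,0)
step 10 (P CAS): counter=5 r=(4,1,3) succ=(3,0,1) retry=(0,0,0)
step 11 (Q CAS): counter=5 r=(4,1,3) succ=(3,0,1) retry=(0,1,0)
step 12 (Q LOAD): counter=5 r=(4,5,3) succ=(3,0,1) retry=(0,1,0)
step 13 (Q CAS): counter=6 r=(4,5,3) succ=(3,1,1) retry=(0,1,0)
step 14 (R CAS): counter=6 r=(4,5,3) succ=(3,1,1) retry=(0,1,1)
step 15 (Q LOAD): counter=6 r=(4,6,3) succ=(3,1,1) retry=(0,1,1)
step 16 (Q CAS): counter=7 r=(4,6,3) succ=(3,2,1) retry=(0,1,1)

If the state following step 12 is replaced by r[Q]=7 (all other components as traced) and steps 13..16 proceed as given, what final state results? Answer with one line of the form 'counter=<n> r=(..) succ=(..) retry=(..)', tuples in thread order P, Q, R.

state after step 12 := counter=5 r=(4,7,3) succ=(3,0,1) retry=(0,1,0)
step 13 (Q CAS): counter=5 r=(4,7,3) succ=(3,0,1) retry=(0,2,0)
step 14 (R CAS): counter=5 r=(4,7,3) succ=(3,0,1) retry=(0,2,1)
step 15 (Q LOAD): counter=5 r=(4,5,3) succ=(3,0,1) retry=(0,2,1)
step 16 (Q CAS): counter=6 r=(4,5,3) succ=(3,1,1) retry=(0,2,1)

counter=6 r=(4,5,3) succ=(3,1,1) retry=(0,2,1)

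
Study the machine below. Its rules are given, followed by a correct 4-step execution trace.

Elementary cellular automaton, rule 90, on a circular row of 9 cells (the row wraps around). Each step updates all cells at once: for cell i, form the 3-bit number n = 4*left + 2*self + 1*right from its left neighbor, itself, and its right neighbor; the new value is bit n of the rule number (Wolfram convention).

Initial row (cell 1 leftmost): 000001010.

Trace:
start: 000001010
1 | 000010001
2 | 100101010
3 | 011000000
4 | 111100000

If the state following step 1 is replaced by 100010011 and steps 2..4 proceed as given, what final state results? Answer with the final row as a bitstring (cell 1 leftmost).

state after step 1 := 100010011
2 | 110101110
3 | 110001010
4 | 111010000

111010000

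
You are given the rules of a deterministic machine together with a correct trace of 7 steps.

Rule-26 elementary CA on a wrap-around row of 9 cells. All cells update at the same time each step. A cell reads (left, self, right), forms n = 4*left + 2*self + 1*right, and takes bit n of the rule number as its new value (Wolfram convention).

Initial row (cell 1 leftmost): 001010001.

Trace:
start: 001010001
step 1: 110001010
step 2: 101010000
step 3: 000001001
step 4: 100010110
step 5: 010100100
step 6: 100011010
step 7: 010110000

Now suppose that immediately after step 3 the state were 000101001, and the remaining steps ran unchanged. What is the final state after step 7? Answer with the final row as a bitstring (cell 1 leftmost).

010110001

state after step 3 := 000101001
step 4: 101000110
step 5: 000101100
step 6: 001001010
step 7: 010110001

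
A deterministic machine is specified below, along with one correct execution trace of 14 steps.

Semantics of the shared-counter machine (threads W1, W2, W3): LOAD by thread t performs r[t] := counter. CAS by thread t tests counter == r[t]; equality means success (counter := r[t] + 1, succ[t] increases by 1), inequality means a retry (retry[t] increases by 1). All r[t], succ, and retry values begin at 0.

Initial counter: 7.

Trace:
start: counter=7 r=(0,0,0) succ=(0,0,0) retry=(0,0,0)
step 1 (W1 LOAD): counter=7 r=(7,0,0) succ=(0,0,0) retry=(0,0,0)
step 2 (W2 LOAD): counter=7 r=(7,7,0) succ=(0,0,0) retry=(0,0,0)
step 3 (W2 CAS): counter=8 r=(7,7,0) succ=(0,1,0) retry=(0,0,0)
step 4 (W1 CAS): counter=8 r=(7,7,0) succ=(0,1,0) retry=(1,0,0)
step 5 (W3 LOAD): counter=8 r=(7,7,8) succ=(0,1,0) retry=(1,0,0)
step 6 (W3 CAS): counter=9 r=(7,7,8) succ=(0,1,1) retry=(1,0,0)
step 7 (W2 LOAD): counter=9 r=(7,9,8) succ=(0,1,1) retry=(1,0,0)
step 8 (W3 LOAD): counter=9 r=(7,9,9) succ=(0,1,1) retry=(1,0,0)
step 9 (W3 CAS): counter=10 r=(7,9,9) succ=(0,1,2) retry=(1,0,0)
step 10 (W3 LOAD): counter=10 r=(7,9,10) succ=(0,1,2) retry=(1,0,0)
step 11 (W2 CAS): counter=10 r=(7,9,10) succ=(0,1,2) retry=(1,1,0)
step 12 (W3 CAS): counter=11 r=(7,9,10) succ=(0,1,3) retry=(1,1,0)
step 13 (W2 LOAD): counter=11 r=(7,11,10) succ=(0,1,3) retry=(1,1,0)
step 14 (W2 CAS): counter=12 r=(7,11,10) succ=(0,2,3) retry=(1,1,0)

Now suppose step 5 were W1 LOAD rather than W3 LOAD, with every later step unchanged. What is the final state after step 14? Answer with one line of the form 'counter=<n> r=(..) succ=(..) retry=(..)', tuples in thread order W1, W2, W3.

(re-executing from step 5 with the substitution; state before step 5: counter=8 r=(7,7,0) succ=(0,1,0) retry=(1,0,0))
step 5 (W1 LOAD): counter=8 r=(8,7,0) succ=(0,1,0) retry=(1,0,0)
step 6 (W3 CAS): counter=8 r=(8,7,0) succ=(0,1,0) retry=(1,0,1)
step 7 (W2 LOAD): counter=8 r=(8,8,0) succ=(0,1,0) retry=(1,0,1)
step 8 (W3 LOAD): counter=8 r=(8,8,8) succ=(0,1,0) retry=(1,0,1)
step 9 (W3 CAS): counter=9 r=(8,8,8) succ=(0,1,1) retry=(1,0,1)
step 10 (W3 LOAD): counter=9 r=(8,8,9) succ=(0,1,1) retry=(1,0,1)
step 11 (W2 CAS): counter=9 r=(8,8,9) succ=(0,1,1) retry=(1,1,1)
step 12 (W3 CAS): counter=10 r=(8,8,9) succ=(0,1,2) retry=(1,1,1)
step 13 (W2 LOAD): counter=10 r=(8,10,9) succ=(0,1,2) retry=(1,1,1)
step 14 (W2 CAS): counter=11 r=(8,10,9) succ=(0,2,2) retry=(1,1,1)

counter=11 r=(8,10,9) succ=(0,2,2) retry=(1,1,1)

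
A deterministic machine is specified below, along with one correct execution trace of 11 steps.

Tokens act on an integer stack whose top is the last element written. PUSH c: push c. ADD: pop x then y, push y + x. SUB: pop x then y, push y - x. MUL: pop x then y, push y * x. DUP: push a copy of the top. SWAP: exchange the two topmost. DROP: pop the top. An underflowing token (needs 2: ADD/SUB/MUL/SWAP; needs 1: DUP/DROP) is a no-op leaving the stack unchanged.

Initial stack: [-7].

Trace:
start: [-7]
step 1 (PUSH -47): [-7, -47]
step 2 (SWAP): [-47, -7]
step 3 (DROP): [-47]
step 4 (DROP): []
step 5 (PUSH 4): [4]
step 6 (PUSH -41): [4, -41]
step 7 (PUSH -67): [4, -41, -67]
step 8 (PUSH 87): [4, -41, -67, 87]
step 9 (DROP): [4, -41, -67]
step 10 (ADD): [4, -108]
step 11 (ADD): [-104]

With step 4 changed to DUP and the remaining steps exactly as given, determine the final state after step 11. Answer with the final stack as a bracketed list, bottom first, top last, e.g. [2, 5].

[-47, -47, -104]

(re-executing from step 4 with the substitution; state before step 4: [-47])
step 4 (DUP): [-47, -47]
step 5 (PUSH 4): [-47, -47, 4]
step 6 (PUSH -41): [-47, -47, 4, -41]
step 7 (PUSH -67): [-47, -47, 4, -41, -67]
step 8 (PUSH 87): [-47, -47, 4, -41, -67, 87]
step 9 (DROP): [-47, -47, 4, -41, -67]
step 10 (ADD): [-47, -47, 4, -108]
step 11 (ADD): [-47, -47, -104]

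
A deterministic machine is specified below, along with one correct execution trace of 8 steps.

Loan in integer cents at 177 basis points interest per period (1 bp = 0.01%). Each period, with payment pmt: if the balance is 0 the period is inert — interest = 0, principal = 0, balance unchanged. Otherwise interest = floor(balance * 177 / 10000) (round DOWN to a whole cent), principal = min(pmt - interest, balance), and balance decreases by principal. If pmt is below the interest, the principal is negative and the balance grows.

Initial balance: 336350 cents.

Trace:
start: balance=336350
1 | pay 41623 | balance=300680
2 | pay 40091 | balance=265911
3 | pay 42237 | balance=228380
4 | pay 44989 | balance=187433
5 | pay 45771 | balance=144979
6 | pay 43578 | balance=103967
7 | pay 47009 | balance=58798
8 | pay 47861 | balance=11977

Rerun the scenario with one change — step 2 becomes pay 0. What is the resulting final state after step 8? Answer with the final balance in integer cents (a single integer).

56519

(re-executing from step 2 with the substitution; state before step 2: balance=300680)
2 | pay 0 | balance=306002
3 | pay 42237 | balance=269181
4 | pay 44989 | balance=228956
5 | pay 45771 | balance=187237
6 | pay 43578 | balance=146973
7 | pay 47009 | balance=102565
8 | pay 47861 | balance=56519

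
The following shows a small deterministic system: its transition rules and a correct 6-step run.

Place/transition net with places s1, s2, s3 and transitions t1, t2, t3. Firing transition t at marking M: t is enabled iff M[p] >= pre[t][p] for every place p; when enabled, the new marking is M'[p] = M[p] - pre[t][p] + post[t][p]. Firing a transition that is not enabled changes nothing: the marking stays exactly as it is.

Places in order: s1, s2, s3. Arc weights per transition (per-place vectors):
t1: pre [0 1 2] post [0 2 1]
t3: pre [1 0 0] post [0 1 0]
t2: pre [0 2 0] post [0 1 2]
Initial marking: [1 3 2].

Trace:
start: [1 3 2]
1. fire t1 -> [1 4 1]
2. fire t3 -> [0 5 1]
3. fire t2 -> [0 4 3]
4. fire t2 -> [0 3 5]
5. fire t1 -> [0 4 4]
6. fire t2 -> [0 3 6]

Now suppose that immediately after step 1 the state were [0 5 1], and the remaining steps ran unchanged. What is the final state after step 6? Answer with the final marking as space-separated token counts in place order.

0 3 6

state after step 1 := [0 5 1]
2. fire t3 -> [0 5 1]
3. fire t2 -> [0 4 3]
4. fire t2 -> [0 3 5]
5. fire t1 -> [0 4 4]
6. fire t2 -> [0 3 6]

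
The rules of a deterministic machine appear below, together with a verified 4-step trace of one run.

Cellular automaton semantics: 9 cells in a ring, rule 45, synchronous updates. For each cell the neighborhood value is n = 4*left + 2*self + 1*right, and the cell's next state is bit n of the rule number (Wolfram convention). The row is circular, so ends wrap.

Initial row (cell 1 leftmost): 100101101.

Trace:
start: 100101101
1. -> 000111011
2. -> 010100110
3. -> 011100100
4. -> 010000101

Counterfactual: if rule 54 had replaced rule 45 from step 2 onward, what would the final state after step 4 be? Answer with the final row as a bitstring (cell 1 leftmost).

(re-executing steps 2..4 under rule 54; state before step 2: 000111011)
2. -> 101000100
3. -> 111101111
4. -> 000010000

000010000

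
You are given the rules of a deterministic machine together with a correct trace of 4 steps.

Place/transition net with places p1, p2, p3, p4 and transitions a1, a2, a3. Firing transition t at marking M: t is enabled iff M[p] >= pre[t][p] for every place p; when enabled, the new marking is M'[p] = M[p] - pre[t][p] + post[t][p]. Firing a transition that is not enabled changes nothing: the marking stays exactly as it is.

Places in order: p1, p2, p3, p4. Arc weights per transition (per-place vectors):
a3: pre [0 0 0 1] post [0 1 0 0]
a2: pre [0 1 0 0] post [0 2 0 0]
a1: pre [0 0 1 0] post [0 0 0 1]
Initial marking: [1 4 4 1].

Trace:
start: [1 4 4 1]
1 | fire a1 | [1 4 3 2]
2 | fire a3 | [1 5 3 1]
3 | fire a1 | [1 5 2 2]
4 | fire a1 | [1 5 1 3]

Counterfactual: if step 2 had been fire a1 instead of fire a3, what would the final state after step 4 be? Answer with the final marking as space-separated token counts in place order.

(re-executing from step 2 with the substitution; state before step 2: [1 4 3 2])
2 | fire a1 | [1 4 2 3]
3 | fire a1 | [1 4 1 4]
4 | fire a1 | [1 4 0 5]

1 4 0 5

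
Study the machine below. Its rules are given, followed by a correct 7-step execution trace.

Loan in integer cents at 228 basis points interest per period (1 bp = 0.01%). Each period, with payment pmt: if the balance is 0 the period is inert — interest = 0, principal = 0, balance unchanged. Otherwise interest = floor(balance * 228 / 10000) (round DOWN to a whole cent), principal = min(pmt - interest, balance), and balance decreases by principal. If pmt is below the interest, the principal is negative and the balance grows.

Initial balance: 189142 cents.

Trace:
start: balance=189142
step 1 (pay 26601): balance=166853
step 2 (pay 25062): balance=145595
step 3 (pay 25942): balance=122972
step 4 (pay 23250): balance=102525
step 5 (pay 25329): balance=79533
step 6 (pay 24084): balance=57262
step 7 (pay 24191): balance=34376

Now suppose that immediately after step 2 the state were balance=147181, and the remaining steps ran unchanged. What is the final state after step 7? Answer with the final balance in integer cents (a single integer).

state after step 2 := balance=147181
step 3 (pay 25942): balance=124594
step 4 (pay 23250): balance=104184
step 5 (pay 25329): balance=81230
step 6 (pay 24084): balance=58998
step 7 (pay 24191): balance=36152

36152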